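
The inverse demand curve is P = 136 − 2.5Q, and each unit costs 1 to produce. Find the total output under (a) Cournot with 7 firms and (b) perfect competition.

In a 7-firm Cournot equilibrium, symmetry and the first-order condition give q = (136 − 1)/(20) = 6.75. So Q = 47.25 and P = 17.875.
Competitive firms price at marginal cost: P = 1, giving Q = 54.

Cournot: Q = 47.25; Competition: Q = 54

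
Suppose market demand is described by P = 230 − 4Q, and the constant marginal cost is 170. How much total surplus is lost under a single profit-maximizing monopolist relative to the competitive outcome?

Perfect competition: P = MC = 170, so 230 − 4Q = 170 and Q = 15.
The monopolist equates marginal revenue to marginal cost: 230 − 8Q = 170, so Q = 7.5. From demand, P = 200.
DWL is the triangle between Q = 7.5 and Q = 15: ½·(15 − 7.5)·(200 − 170) = 112.5.

DWL = 112.5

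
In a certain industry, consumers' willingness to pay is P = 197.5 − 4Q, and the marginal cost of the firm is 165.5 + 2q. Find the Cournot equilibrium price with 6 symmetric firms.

P = 171.9

In a 6-firm Cournot equilibrium, symmetry and the first-order condition give q = (197.5 − 165.5)/(30) = 16/15. So Q = 6.4 and P = 171.9.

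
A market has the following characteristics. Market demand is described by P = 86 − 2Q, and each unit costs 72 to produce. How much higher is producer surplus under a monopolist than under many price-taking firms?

Producer surplus rises by 24.5

Perfect competition: P = MC = 72, so 86 − 2Q = 72 and Q = 7.
PS = (72 − 72)·7 = 0.
The monopolist equates marginal revenue to marginal cost: 86 − 4Q = 72, so Q = 3.5. From demand, P = 79.
PS = (79 − 72)·3.5 = 24.5.
Change in producer surplus: 24.5 − 0 = 24.5.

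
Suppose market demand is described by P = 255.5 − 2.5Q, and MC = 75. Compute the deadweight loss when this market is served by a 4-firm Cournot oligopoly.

Under competition P = MC = 75, so Q = (255.5 − 75)/2.5 = 72.2.
In a 4-firm Cournot equilibrium, symmetry and the first-order condition give q = (255.5 − 75)/(12.5) = 14.44. So Q = 57.76 and P = 111.1.
DWL is the triangle between Q = 57.76 and Q = 72.2: ½·(72.2 − 57.76)·(111.1 − 75) = 260.642.

DWL = 260.642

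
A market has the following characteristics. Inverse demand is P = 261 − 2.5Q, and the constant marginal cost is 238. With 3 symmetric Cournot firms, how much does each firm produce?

Cournot with 3 identical firms: the symmetric best-response condition is 261 − 10q = 238. Each firm produces q = 2.3, total output Q = 6.9, price P = 243.75.

q_i = 2.3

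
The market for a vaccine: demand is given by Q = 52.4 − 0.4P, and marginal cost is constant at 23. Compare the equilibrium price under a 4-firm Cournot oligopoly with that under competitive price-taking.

Cournot: P = 44.6; Competition: P = 23

Inverting demand: P = 131 − 2.5Q.
With 4 symmetric Cournot firms, each firm's FOC gives 131 − 12.5q = 23, so q = 8.64, Q = 4·8.64 = 34.56, and P = 44.6.
Competitive firms price at marginal cost: P = 23, giving Q = 43.2.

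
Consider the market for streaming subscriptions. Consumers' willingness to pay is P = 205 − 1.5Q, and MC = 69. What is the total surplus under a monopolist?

A monopolist chooses Q where MR = MC. MR = 205 − 3Q; setting this equal to 69 gives Q = 136/3 and P = 137.
CS = ½·(205 − 137)·136/3 = 4624/3; PS = (137 − 69)·136/3 = 9248/3; TS = 4624.

TS = 4624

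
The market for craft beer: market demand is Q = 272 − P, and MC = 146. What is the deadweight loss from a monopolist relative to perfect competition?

Inverting demand: P = 272 − Q.
Under competition P = MC = 146, so Q = (272 − 146)/1 = 126.
Monopoly sets MR = MC: 272 − 2Q = 146 ⇒ Q = 63, P = 272 − 63 = 209.
DWL is the triangle between Q = 63 and Q = 126: ½·(126 − 63)·(209 − 146) = 1984.5.

DWL = 1984.5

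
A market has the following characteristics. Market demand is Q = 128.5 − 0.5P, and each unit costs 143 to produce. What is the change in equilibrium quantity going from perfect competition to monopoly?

Q falls by 28.5

Inverting demand: P = 257 − 2Q.
Under competition P = MC = 143, so Q = (257 − 143)/2 = 57.
Monopoly sets MR = MC: 257 − 4Q = 143 ⇒ Q = 28.5, P = 257 − 2·28.5 = 200.
Change in equilibrium quantity: 28.5 − 57 = −28.5.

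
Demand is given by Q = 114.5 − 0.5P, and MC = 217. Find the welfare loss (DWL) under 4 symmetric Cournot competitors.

Inverting demand: P = 229 − 2Q.
Under competition P = MC = 217, so Q = (229 − 217)/2 = 6.
With 4 symmetric Cournot firms, each firm's FOC gives 229 − 10q = 217, so q = 1.2, Q = 4·1.2 = 4.8, and P = 219.4.
DWL is the triangle between Q = 4.8 and Q = 6: ½·(6 − 4.8)·(219.4 − 217) = 1.44.

DWL = 1.44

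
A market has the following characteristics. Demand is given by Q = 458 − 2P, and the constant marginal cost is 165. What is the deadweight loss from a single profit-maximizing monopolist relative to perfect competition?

Inverting demand: P = 229 − 0.5Q.
Competitive firms price at marginal cost: P = 165, giving Q = 128.
Monopoly sets MR = MC: 229 − Q = 165 ⇒ Q = 64, P = 229 − 0.5·64 = 197.
DWL is the triangle between Q = 64 and Q = 128: ½·(128 − 64)·(197 − 165) = 1024.

DWL = 1024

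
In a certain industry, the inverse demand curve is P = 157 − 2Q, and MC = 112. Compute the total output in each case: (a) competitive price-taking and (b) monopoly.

Perfect competition: P = MC = 112, so 157 − 2Q = 112 and Q = 22.5.
A monopolist chooses Q where MR = MC. MR = 157 − 4Q; setting this equal to 112 gives Q = 11.25 and P = 134.5.

Competition: Q = 22.5; Monopoly: Q = 11.25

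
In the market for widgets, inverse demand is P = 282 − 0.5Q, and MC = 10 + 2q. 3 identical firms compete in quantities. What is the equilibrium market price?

P = 180

With 3 symmetric Cournot firms, each firm's FOC gives 282 − 2q = 10 + 2q, so q = 68, Q = 3·68 = 204, and P = 180.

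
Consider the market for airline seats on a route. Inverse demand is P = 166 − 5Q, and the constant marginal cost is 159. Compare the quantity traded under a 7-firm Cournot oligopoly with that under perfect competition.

Cournot: Q = 1.225; Competition: Q = 1.4

In a 7-firm Cournot equilibrium, symmetry and the first-order condition give q = (166 − 159)/(40) = 0.175. So Q = 1.225 and P = 159.875.
Under competition P = MC = 159, so Q = (166 − 159)/5 = 1.4.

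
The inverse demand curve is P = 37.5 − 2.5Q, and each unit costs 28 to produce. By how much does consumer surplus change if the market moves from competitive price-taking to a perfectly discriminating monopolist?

CS falls by 18.05

Under competition P = MC = 28, so Q = (37.5 − 28)/2.5 = 3.8.
CS = ½·(37.5 − 28)·3.8 = 18.05.
Under first-degree price discrimination the firm charges each unit its demand price and produces up to where P = MC, i.e. Q = 3.8. Consumer surplus is zero; producer surplus equals total surplus.
CS = 0.
Change in consumer surplus: 0 − 18.05 = −18.05.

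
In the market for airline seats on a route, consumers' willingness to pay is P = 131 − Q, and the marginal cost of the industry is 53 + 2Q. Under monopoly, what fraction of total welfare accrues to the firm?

Monopoly sets MR = MC: 131 − 2Q = 53 + 2Q ⇒ Q = 19.5, P = 131 − 19.5 = 111.5.
CS = ½·(131 − 111.5)·19.5 = 190.125.
PS = P·Q − VC(Q) = 111.5·19.5 − (53·19.5 + ½·2·19.5²) = 760.5.
Share captured = PS/TS = 760.5/950.625 = 0.8.

PS/TS = 0.8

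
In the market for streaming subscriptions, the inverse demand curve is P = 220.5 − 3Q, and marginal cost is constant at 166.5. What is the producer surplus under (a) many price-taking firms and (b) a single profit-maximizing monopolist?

Competitive firms price at marginal cost: P = 166.5, giving Q = 18.
PS = (166.5 − 166.5)·18 = 0.
The monopolist equates marginal revenue to marginal cost: 220.5 − 6Q = 166.5, so Q = 9. From demand, P = 193.5.
PS = (193.5 − 166.5)·9 = 243.

Competition: PS = 0; Monopoly: PS = 243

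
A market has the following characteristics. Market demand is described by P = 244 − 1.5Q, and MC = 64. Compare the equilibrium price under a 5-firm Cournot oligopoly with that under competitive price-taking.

In a 5-firm Cournot equilibrium, symmetry and the first-order condition give q = (244 − 64)/(9) = 20. So Q = 100 and P = 94.
Under competition P = MC = 64, so Q = (244 − 64)/1.5 = 120.

Cournot: P = 94; Competition: P = 64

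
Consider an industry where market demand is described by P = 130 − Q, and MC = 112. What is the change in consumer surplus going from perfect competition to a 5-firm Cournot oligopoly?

Consumer surplus falls by 49.5

Under competition P = MC = 112, so Q = (130 − 112)/1 = 18.
CS = ½·(130 − 112)·18 = 162.
With 5 symmetric Cournot firms, each firm's FOC gives 130 − 6q = 112, so q = 3, Q = 5·3 = 15, and P = 115.
CS = ½·(130 − 115)·15 = 112.5.
Change in consumer surplus: 112.5 − 162 = −49.5.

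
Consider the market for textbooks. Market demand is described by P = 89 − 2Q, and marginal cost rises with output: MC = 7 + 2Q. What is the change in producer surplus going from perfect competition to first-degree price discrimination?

Producer surplus rises by 420.25

Competitive equilibrium sets price equal to marginal cost: 89 − 2Q = 7 + 2Q, so Q = 20.5 and P = 48.
PS = P·Q − VC(Q) = 48·20.5 − (7·20.5 + ½·2·20.5²) = 420.25.
With perfect price discrimination, output is the efficient level Q = 20.5 (where demand meets MC), but every buyer pays their willingness to pay: CS = 0 and PS = total surplus.
PS = ½·(89 − 7)·20.5 = 840.5.
Change in producer surplus: 840.5 − 420.25 = 420.25.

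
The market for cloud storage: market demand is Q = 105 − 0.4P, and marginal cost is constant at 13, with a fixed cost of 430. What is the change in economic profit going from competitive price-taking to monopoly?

π rises by 6225.025

Inverting demand: P = 262.5 − 2.5Q.
Competitive firms price at marginal cost: P = 13, giving Q = 99.8.
Profit = (13 − 13)·99.8 − 430 = −430.
A monopolist chooses Q where MR = MC. MR = 262.5 − 5Q; setting this equal to 13 gives Q = 49.9 and P = 137.75.
Profit = (137.75 − 13)·49.9 − 430 = 5795.025.
Change in economic profit: 5795.025 − −430 = 6225.025.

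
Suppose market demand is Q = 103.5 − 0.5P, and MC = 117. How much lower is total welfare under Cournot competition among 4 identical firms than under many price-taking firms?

TS falls by 81

Inverting demand: P = 207 − 2Q.
Perfect competition: P = MC = 117, so 207 − 2Q = 117 and Q = 45.
CS = ½·(207 − 117)·45 = 2025; PS = (117 − 117)·45 = 0; TS = 2025.
Cournot with 4 identical firms: the symmetric best-response condition is 207 − 10q = 117. Each firm produces q = 9, total output Q = 36, price P = 135.
CS = ½·(207 − 135)·36 = 1296; PS = (135 − 117)·36 = 648; TS = 1944.
Change in total welfare: 1944 − 2025 = −81.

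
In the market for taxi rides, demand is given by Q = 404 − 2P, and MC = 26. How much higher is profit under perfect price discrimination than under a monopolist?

Inverting demand: P = 202 − 0.5Q.
A monopolist chooses Q where MR = MC. MR = 202 − Q; setting this equal to 26 gives Q = 176 and P = 114.
Profit = (114 − 26)·176 = 15488.
A perfectly discriminating monopolist sells every unit with P(Q) ≥ MC(Q), so output equals the competitive quantity Q = 352. Each buyer pays their reservation price, so CS = 0 and the firm captures all surplus.
PS equals the full surplus area, 30976. Profit = 30976 = 30976.
Change in profit: 30976 − 15488 = 15488.

π rises by 15488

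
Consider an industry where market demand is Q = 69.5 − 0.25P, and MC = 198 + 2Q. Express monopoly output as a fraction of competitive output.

Q_m/Q_c = 0.6

Inverting demand: P = 278 − 4Q.
The monopolist equates marginal revenue to marginal cost: 278 − 8Q = 198 + 2Q, so Q = 8. From demand, P = 246.
Competitive equilibrium sets price equal to marginal cost: 278 − 4Q = 198 + 2Q, so Q = 40/3 and P = 674/3.
Ratio Q_m/Q_c = 8/(40/3) = 0.6.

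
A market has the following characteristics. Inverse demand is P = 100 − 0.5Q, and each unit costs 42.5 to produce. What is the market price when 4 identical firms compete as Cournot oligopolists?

In a 4-firm Cournot equilibrium, symmetry and the first-order condition give q = (100 − 42.5)/(2.5) = 23. So Q = 92 and P = 54.

P = 54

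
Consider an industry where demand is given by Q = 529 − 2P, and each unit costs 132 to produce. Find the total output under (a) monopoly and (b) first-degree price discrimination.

Monopoly: Q = 132.5; Perfect PD: Q = 265

Inverting demand: P = 264.5 − 0.5Q.
A monopolist chooses Q where MR = MC. MR = 264.5 − Q; setting this equal to 132 gives Q = 132.5 and P = 198.25.
With perfect price discrimination, output is the efficient level Q = 265 (where demand meets MC), but every buyer pays their willingness to pay: CS = 0 and PS = total surplus.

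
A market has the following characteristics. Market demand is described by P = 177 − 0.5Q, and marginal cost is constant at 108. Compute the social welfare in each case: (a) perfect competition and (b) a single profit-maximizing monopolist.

Competitive firms price at marginal cost: P = 108, giving Q = 138.
CS = ½·(177 − 108)·138 = 4761; PS = (108 − 108)·138 = 0; TS = 4761.
The monopolist equates marginal revenue to marginal cost: 177 − Q = 108, so Q = 69. From demand, P = 142.5.
CS = ½·(177 − 142.5)·69 = 1190.25; PS = (142.5 − 108)·69 = 2380.5; TS = 3570.75.

Competition: TS = 4761; Monopoly: TS = 3570.75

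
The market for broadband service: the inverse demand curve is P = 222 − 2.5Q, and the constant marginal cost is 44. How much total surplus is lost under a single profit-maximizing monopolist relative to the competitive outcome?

Under competition P = MC = 44, so Q = (222 − 44)/2.5 = 71.2.
Monopoly sets MR = MC: 222 − 5Q = 44 ⇒ Q = 35.6, P = 222 − 2.5·35.6 = 133.
DWL is the triangle between Q = 35.6 and Q = 71.2: ½·(71.2 − 35.6)·(133 − 44) = 1584.2.

DWL = 1584.2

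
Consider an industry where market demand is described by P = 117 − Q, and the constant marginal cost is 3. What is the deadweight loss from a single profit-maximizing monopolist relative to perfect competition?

DWL = 1624.5

Competitive firms price at marginal cost: P = 3, giving Q = 114.
The monopolist equates marginal revenue to marginal cost: 117 − 2Q = 3, so Q = 57. From demand, P = 60.
DWL is the triangle between Q = 57 and Q = 114: ½·(114 − 57)·(60 − 3) = 1624.5.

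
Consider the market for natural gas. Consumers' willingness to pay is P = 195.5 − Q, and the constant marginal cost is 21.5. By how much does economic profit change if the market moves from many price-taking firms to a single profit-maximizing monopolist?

Perfect competition: P = MC = 21.5, so 195.5 − Q = 21.5 and Q = 174.
Profit = (21.5 − 21.5)·174 = 0.
A monopolist chooses Q where MR = MC. MR = 195.5 − 2Q; setting this equal to 21.5 gives Q = 87 and P = 108.5.
Profit = (108.5 − 21.5)·87 = 7569.
Change in economic profit: 7569 − 0 = 7569.

Economic profit rises by 7569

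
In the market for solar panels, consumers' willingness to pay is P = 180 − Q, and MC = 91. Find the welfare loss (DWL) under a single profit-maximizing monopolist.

Competitive firms price at marginal cost: P = 91, giving Q = 89.
The monopolist equates marginal revenue to marginal cost: 180 − 2Q = 91, so Q = 44.5. From demand, P = 135.5.
DWL is the triangle between Q = 44.5 and Q = 89: ½·(89 − 44.5)·(135.5 − 91) = 990.125.

DWL = 990.125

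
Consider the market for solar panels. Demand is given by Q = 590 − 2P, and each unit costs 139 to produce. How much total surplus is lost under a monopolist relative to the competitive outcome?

Inverting demand: P = 295 − 0.5Q.
Under competition P = MC = 139, so Q = (295 − 139)/0.5 = 312.
The monopolist equates marginal revenue to marginal cost: 295 − Q = 139, so Q = 156. From demand, P = 217.
DWL is the triangle between Q = 156 and Q = 312: ½·(312 − 156)·(217 − 139) = 6084.

DWL = 6084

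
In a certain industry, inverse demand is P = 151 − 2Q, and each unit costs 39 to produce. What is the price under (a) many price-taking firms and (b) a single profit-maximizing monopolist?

Perfect competition: P = MC = 39, so 151 − 2Q = 39 and Q = 56.
The monopolist equates marginal revenue to marginal cost: 151 − 4Q = 39, so Q = 28. From demand, P = 95.

Competition: P = 39; Monopoly: P = 95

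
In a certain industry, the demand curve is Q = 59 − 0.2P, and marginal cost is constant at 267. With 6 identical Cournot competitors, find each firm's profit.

π_i = 3.2

Inverting demand: P = 295 − 5Q.
With 6 symmetric Cournot firms, each firm's FOC gives 295 − 35q = 267, so q = 0.8, Q = 6·0.8 = 4.8, and P = 271.
Each firm's profit = (271 − 267)·0.8 = 3.2.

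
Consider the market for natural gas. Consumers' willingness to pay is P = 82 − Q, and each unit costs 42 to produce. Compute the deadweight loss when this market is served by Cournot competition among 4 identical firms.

DWL = 32

Perfect competition: P = MC = 42, so 82 − Q = 42 and Q = 40.
In a 4-firm Cournot equilibrium, symmetry and the first-order condition give q = (82 − 42)/(5) = 8. So Q = 32 and P = 50.
DWL is the triangle between Q = 32 and Q = 40: ½·(40 − 32)·(50 − 42) = 32.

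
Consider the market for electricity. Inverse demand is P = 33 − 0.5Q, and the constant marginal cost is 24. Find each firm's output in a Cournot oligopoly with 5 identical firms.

With 5 symmetric Cournot firms, each firm's FOC gives 33 − 3q = 24, so q = 3, Q = 5·3 = 15, and P = 25.5.

q_i = 3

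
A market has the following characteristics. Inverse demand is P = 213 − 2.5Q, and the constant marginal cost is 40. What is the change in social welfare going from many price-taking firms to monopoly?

Competitive firms price at marginal cost: P = 40, giving Q = 69.2.
CS = ½·(213 − 40)·69.2 = 5985.8; PS = (40 − 40)·69.2 = 0; TS = 5985.8.
The monopolist equates marginal revenue to marginal cost: 213 − 5Q = 40, so Q = 34.6. From demand, P = 126.5.
CS = ½·(213 − 126.5)·34.6 = 1496.45; PS = (126.5 − 40)·34.6 = 2992.9; TS = 4489.35.
Change in social welfare: 4489.35 − 5985.8 = −1496.45.

TS falls by 1496.45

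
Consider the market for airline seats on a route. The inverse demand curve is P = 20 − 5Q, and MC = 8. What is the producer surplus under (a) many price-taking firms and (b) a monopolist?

Competition: PS = 0; Monopoly: PS = 7.2

Perfect competition: P = MC = 8, so 20 − 5Q = 8 and Q = 2.4.
PS = (8 − 8)·2.4 = 0.
Monopoly sets MR = MC: 20 − 10Q = 8 ⇒ Q = 1.2, P = 20 − 5·1.2 = 14.
PS = (14 − 8)·1.2 = 7.2.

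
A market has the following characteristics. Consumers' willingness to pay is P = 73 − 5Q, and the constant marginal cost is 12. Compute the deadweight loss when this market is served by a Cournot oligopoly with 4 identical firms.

Under competition P = MC = 12, so Q = (73 − 12)/5 = 12.2.
With 4 symmetric Cournot firms, each firm's FOC gives 73 − 25q = 12, so q = 2.44, Q = 4·2.44 = 9.76, and P = 24.2.
DWL is the triangle between Q = 9.76 and Q = 12.2: ½·(12.2 − 9.76)·(24.2 − 12) = 14.884.

DWL = 14.884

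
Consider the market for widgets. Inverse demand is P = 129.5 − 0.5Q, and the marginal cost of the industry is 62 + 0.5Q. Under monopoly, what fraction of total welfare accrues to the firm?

The monopolist equates marginal revenue to marginal cost: 129.5 − Q = 62 + 0.5Q, so Q = 45. From demand, P = 107.
CS = ½·(129.5 − 107)·45 = 506.25.
PS = P·Q − VC(Q) = 107·45 − (62·45 + ½·0.5·45²) = 1518.75.
Share captured = PS/TS = 1518.75/2025 = 0.75.

PS/TS = 0.75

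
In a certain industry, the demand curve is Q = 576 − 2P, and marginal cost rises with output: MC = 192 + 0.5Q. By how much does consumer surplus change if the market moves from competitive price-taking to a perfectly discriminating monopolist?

Inverting demand: P = 288 − 0.5Q.
Competitive equilibrium sets price equal to marginal cost: 288 − 0.5Q = 192 + 0.5Q, so Q = 96 and P = 240.
CS = ½·(288 − 240)·96 = 2304.
A perfectly discriminating monopolist sells every unit with P(Q) ≥ MC(Q), so output equals the competitive quantity Q = 96. Each buyer pays their reservation price, so CS = 0 and the firm captures all surplus.
CS = 0.
Change in consumer surplus: 0 − 2304 = −2304.

CS falls by 2304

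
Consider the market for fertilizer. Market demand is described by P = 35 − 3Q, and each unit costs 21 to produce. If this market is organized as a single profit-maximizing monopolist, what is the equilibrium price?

Monopoly sets MR = MC: 35 − 6Q = 21 ⇒ Q = 7/3, P = 35 − 3·7/3 = 28.

P = 28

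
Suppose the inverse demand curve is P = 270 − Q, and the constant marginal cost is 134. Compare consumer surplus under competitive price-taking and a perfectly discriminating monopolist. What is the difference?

Competitive firms price at marginal cost: P = 134, giving Q = 136.
CS = ½·(270 − 134)·136 = 9248.
With perfect price discrimination, output is the efficient level Q = 136 (where demand meets MC), but every buyer pays their willingness to pay: CS = 0 and PS = total surplus.
CS = 0.
Change in consumer surplus: 0 − 9248 = −9248.

Consumer surplus falls by 9248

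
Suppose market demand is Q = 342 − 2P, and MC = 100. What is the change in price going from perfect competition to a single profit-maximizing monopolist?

P rises by 35.5

Inverting demand: P = 171 − 0.5Q.
Under competition P = MC = 100, so Q = (171 − 100)/0.5 = 142.
The monopolist equates marginal revenue to marginal cost: 171 − Q = 100, so Q = 71. From demand, P = 135.5.
Change in price: 135.5 − 100 = 35.5.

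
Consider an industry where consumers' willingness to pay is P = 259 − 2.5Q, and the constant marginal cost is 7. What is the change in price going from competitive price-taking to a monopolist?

Perfect competition: P = MC = 7, so 259 − 2.5Q = 7 and Q = 100.8.
Monopoly sets MR = MC: 259 − 5Q = 7 ⇒ Q = 50.4, P = 259 − 2.5·50.4 = 133.
Change in price: 133 − 7 = 126.

Price rises by 126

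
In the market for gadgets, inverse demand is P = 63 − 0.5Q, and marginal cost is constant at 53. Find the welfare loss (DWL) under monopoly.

DWL = 25

Perfect competition: P = MC = 53, so 63 − 0.5Q = 53 and Q = 20.
The monopolist equates marginal revenue to marginal cost: 63 − Q = 53, so Q = 10. From demand, P = 58.
DWL is the triangle between Q = 10 and Q = 20: ½·(20 − 10)·(58 − 53) = 25.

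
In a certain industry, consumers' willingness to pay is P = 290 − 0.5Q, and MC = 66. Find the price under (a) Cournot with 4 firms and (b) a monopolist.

With 4 symmetric Cournot firms, each firm's FOC gives 290 − 2.5q = 66, so q = 89.6, Q = 4·89.6 = 358.4, and P = 110.8.
A monopolist chooses Q where MR = MC. MR = 290 − Q; setting this equal to 66 gives Q = 224 and P = 178.

Cournot: P = 110.8; Monopoly: P = 178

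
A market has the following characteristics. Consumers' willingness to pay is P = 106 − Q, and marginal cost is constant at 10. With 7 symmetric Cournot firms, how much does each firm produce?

In a 7-firm Cournot equilibrium, symmetry and the first-order condition give q = (106 − 10)/(8) = 12. So Q = 84 and P = 22.

q_i = 12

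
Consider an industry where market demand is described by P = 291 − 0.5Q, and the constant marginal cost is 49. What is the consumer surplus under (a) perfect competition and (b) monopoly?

Competition: CS = 58564; Monopoly: CS = 14641

Under competition P = MC = 49, so Q = (291 − 49)/0.5 = 484.
CS = ½·(291 − 49)·484 = 58564.
A monopolist chooses Q where MR = MC. MR = 291 − Q; setting this equal to 49 gives Q = 242 and P = 170.
CS = ½·(291 − 170)·242 = 14641.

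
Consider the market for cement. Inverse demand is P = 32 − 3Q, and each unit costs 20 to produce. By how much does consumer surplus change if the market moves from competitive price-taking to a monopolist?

CS falls by 18

Competitive firms price at marginal cost: P = 20, giving Q = 4.
CS = ½·(32 − 20)·4 = 24.
Monopoly sets MR = MC: 32 − 6Q = 20 ⇒ Q = 2, P = 32 − 3·2 = 26.
CS = ½·(32 − 26)·2 = 6.
Change in consumer surplus: 6 − 24 = −18.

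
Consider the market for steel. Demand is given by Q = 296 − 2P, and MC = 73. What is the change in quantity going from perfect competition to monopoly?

Quantity falls by 75

Inverting demand: P = 148 − 0.5Q.
Under competition P = MC = 73, so Q = (148 − 73)/0.5 = 150.
The monopolist equates marginal revenue to marginal cost: 148 − Q = 73, so Q = 75. From demand, P = 110.5.
Change in quantity: 75 − 150 = −75.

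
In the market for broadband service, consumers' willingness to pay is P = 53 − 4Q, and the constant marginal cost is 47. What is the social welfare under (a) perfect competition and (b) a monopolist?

Competition: TS = 4.5; Monopoly: TS = 3.375

Perfect competition: P = MC = 47, so 53 − 4Q = 47 and Q = 1.5.
CS = ½·(53 − 47)·1.5 = 4.5; PS = (47 − 47)·1.5 = 0; TS = 4.5.
A monopolist chooses Q where MR = MC. MR = 53 − 8Q; setting this equal to 47 gives Q = 0.75 and P = 50.
CS = ½·(53 − 50)·0.75 = 1.125; PS = (50 − 47)·0.75 = 2.25; TS = 3.375.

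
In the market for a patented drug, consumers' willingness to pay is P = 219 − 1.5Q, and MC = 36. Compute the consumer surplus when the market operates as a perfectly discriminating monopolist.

A perfectly discriminating monopolist sells every unit with P(Q) ≥ MC(Q), so output equals the competitive quantity Q = 122. Each buyer pays their reservation price, so CS = 0 and the firm captures all surplus.
CS = 0.

CS = 0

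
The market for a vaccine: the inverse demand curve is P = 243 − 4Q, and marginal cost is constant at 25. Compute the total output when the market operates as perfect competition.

Q = 54.5

Under competition P = MC = 25, so Q = (243 − 25)/4 = 54.5.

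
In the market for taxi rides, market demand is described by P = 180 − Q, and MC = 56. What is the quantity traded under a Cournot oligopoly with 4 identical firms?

Q = 99.2

In a 4-firm Cournot equilibrium, symmetry and the first-order condition give q = (180 − 56)/(5) = 24.8. So Q = 99.2 and P = 80.8.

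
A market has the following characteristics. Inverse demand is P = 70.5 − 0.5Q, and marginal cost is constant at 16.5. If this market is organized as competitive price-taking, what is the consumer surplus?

CS = 2916

Perfect competition: P = MC = 16.5, so 70.5 − 0.5Q = 16.5 and Q = 108.
CS = ½·(70.5 − 16.5)·108 = 2916.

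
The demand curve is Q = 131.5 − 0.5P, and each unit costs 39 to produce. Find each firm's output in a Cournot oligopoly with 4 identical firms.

Inverting demand: P = 263 − 2Q.
In a 4-firm Cournot equilibrium, symmetry and the first-order condition give q = (263 − 39)/(10) = 22.4. So Q = 89.6 and P = 83.8.

q_i = 22.4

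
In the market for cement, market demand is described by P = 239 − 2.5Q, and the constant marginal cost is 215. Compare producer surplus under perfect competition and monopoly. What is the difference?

PS rises by 57.6

Under competition P = MC = 215, so Q = (239 − 215)/2.5 = 9.6.
PS = (215 − 215)·9.6 = 0.
A monopolist chooses Q where MR = MC. MR = 239 − 5Q; setting this equal to 215 gives Q = 4.8 and P = 227.
PS = (227 − 215)·4.8 = 57.6.
Change in producer surplus: 57.6 − 0 = 57.6.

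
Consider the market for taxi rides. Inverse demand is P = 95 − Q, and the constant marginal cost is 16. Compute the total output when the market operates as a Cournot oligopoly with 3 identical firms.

With 3 symmetric Cournot firms, each firm's FOC gives 95 − 4q = 16, so q = 19.75, Q = 3·19.75 = 59.25, and P = 35.75.

Q = 59.25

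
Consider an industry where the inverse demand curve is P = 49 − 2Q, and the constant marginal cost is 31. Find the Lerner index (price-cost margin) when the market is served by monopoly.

Lerner index = 0.225

The monopolist equates marginal revenue to marginal cost: 49 − 4Q = 31, so Q = 4.5. From demand, P = 40.
Lerner index = (P − MC)/P = (40 − 31)/40 = 0.225.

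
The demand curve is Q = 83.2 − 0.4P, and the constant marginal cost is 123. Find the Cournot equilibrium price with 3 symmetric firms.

P = 144.25

Inverting demand: P = 208 − 2.5Q.
With 3 symmetric Cournot firms, each firm's FOC gives 208 − 10q = 123, so q = 8.5, Q = 3·8.5 = 25.5, and P = 144.25.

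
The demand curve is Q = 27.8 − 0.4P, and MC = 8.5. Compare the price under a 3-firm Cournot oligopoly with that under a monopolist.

Inverting demand: P = 69.5 − 2.5Q.
With 3 symmetric Cournot firms, each firm's FOC gives 69.5 − 10q = 8.5, so q = 6.1, Q = 3·6.1 = 18.3, and P = 23.75.
The monopolist equates marginal revenue to marginal cost: 69.5 − 5Q = 8.5, so Q = 12.2. From demand, P = 39.

Cournot: P = 23.75; Monopoly: P = 39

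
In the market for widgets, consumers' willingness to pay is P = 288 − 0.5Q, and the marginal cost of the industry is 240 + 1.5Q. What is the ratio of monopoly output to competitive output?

Monopoly sets MR = MC: 288 − Q = 240 + 1.5Q ⇒ Q = 19.2, P = 288 − 0.5·19.2 = 278.4.
Competitive equilibrium sets price equal to marginal cost: 288 − 0.5Q = 240 + 1.5Q, so Q = 24 and P = 276.
Ratio Q_m/Q_c = 19.2/24 = 0.8.

Q_m/Q_c = 0.8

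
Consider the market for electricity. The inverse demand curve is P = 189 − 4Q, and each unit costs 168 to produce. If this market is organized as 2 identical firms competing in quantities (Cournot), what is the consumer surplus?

Cournot with 2 identical firms: the symmetric best-response condition is 189 − 12q = 168. Each firm produces q = 1.75, total output Q = 3.5, price P = 175.
CS = ½·(189 − 175)·3.5 = 24.5.

CS = 24.5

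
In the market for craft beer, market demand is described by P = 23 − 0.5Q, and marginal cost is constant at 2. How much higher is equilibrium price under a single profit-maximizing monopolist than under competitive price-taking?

Under competition P = MC = 2, so Q = (23 − 2)/0.5 = 42.
Monopoly sets MR = MC: 23 − Q = 2 ⇒ Q = 21, P = 23 − 0.5·21 = 12.5.
Change in equilibrium price: 12.5 − 2 = 10.5.

Equilibrium price rises by 10.5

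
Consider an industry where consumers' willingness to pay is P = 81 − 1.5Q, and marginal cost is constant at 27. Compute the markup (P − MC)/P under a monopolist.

Lerner index = 0.5

A monopolist chooses Q where MR = MC. MR = 81 − 3Q; setting this equal to 27 gives Q = 18 and P = 54.
Lerner index = (P − MC)/P = (54 − 27)/54 = 0.5.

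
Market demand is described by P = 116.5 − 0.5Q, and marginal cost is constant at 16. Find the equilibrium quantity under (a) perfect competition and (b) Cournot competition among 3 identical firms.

Competition: Q = 201; Cournot: Q = 150.75

Perfect competition: P = MC = 16, so 116.5 − 0.5Q = 16 and Q = 201.
In a 3-firm Cournot equilibrium, symmetry and the first-order condition give q = (116.5 − 16)/(2) = 50.25. So Q = 150.75 and P = 41.125.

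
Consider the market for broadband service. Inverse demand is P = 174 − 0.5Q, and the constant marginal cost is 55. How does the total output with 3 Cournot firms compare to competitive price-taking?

Cournot: Q = 178.5; Competition: Q = 238

Cournot with 3 identical firms: the symmetric best-response condition is 174 − 2q = 55. Each firm produces q = 59.5, total output Q = 178.5, price P = 84.75.
Competitive firms price at marginal cost: P = 55, giving Q = 238.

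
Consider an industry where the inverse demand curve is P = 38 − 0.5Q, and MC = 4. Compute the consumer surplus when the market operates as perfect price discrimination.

A perfectly discriminating monopolist sells every unit with P(Q) ≥ MC(Q), so output equals the competitive quantity Q = 68. Each buyer pays their reservation price, so CS = 0 and the firm captures all surplus.
CS = 0.

CS = 0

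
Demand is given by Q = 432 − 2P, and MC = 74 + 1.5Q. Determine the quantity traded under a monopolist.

Inverting demand: P = 216 − 0.5Q.
A monopolist chooses Q where MR = MC. MR = 216 − Q; setting this equal to 74 + 1.5Q gives Q = 56.8 and P = 187.6.

Q = 56.8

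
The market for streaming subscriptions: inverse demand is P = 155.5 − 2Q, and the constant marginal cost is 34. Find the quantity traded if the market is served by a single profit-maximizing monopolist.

Q = 30.375

The monopolist equates marginal revenue to marginal cost: 155.5 − 4Q = 34, so Q = 30.375. From demand, P = 94.75.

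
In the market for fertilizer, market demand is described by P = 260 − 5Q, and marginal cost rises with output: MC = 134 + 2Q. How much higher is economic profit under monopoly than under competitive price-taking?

π rises by 337.5

Under competition P = MC: 260 − 5Q = 134 + 2Q ⇒ Q = 18, P = 170.
Profit = 170·18 − (134·18 + ½·2·18²) = 324.
Monopoly sets MR = MC: 260 − 10Q = 134 + 2Q ⇒ Q = 10.5, P = 260 − 5·10.5 = 207.5.
Profit = 207.5·10.5 − (134·10.5 + ½·2·10.5²) = 661.5.
Change in economic profit: 661.5 − 324 = 337.5.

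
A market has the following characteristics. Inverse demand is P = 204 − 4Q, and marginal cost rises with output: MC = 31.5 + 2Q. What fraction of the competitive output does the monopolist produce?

Q_m/Q_c = 0.6

The monopolist equates marginal revenue to marginal cost: 204 − 8Q = 31.5 + 2Q, so Q = 17.25. From demand, P = 135.
Under competition P = MC: 204 − 4Q = 31.5 + 2Q ⇒ Q = 28.75, P = 89.
Ratio Q_m/Q_c = 17.25/28.75 = 0.6.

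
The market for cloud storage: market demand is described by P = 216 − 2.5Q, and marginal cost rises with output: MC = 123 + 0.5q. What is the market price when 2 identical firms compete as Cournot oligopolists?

P = 157.875

Cournot with 2 identical firms: the symmetric best-response condition is 216 − 7.5q = 123 + 0.5q. Each firm produces q = 11.625, total output Q = 23.25, price P = 157.875.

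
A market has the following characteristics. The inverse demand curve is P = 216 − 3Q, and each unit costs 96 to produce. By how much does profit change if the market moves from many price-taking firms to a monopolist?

π rises by 1200

Under competition P = MC = 96, so Q = (216 − 96)/3 = 40.
Profit = (96 − 96)·40 = 0.
The monopolist equates marginal revenue to marginal cost: 216 − 6Q = 96, so Q = 20. From demand, P = 156.
Profit = (156 − 96)·20 = 1200.
Change in profit: 1200 − 0 = 1200.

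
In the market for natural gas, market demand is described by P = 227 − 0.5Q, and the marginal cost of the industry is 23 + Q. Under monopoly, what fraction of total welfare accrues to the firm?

The monopolist equates marginal revenue to marginal cost: 227 − Q = 23 + Q, so Q = 102. From demand, P = 176.
CS = ½·(227 − 176)·102 = 2601.
PS = P·Q − VC(Q) = 176·102 − (23·102 + ½·1·102²) = 10404.
Share captured = PS/TS = 10404/13005 = 0.8.

PS/TS = 0.8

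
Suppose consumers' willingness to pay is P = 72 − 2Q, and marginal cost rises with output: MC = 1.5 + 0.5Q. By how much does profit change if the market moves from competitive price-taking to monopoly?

Profit rises by 353.44

Under competition P = MC: 72 − 2Q = 1.5 + 0.5Q ⇒ Q = 28.2, P = 15.6.
Profit = 15.6·28.2 − (1.5·28.2 + ½·0.5·28.2²) = 198.81.
The monopolist equates marginal revenue to marginal cost: 72 − 4Q = 1.5 + 0.5Q, so Q = 47/3. From demand, P = 122/3.
Profit = 122/3·47/3 − (1.5·47/3 + ½·0.5·(47/3)²) = 552.25.
Change in profit: 552.25 − 198.81 = 353.44.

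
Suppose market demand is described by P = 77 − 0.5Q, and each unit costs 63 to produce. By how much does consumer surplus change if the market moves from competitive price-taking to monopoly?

CS falls by 147

Under competition P = MC = 63, so Q = (77 − 63)/0.5 = 28.
CS = ½·(77 − 63)·28 = 196.
Monopoly sets MR = MC: 77 − Q = 63 ⇒ Q = 14, P = 77 − 0.5·14 = 70.
CS = ½·(77 − 70)·14 = 49.
Change in consumer surplus: 49 − 196 = −147.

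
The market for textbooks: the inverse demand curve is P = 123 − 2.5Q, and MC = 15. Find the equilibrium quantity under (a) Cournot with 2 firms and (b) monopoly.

In a 2-firm Cournot equilibrium, symmetry and the first-order condition give q = (123 − 15)/(7.5) = 14.4. So Q = 28.8 and P = 51.
The monopolist equates marginal revenue to marginal cost: 123 − 5Q = 15, so Q = 21.6. From demand, P = 69.

Cournot: Q = 28.8; Monopoly: Q = 21.6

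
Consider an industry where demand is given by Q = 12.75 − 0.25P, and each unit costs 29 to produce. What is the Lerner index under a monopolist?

Inverting demand: P = 51 − 4Q.
Monopoly sets MR = MC: 51 − 8Q = 29 ⇒ Q = 2.75, P = 51 − 4·2.75 = 40.
Lerner index = (P − MC)/P = (40 − 29)/40 = 0.275.

Lerner index = 0.275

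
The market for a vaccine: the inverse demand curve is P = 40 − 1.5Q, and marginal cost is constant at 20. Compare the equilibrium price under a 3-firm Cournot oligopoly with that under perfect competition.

In a 3-firm Cournot equilibrium, symmetry and the first-order condition give q = (40 − 20)/(6) = 10/3. So Q = 10 and P = 25.
Perfect competition: P = MC = 20, so 40 − 1.5Q = 20 and Q = 40/3.

Cournot: P = 25; Competition: P = 20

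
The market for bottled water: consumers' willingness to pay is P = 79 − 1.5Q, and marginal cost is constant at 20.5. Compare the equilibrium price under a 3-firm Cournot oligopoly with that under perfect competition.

In a 3-firm Cournot equilibrium, symmetry and the first-order condition give q = (79 − 20.5)/(6) = 9.75. So Q = 29.25 and P = 35.125.
Under competition P = MC = 20.5, so Q = (79 − 20.5)/1.5 = 39.

Cournot: P = 35.125; Competition: P = 20.5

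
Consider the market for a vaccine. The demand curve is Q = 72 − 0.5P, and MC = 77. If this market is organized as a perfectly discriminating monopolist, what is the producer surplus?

PS = 1122.25

Inverting demand: P = 144 − 2Q.
With perfect price discrimination, output is the efficient level Q = 33.5 (where demand meets MC), but every buyer pays their willingness to pay: CS = 0 and PS = total surplus.
PS = ½·(144 − 77)·33.5 = 1122.25.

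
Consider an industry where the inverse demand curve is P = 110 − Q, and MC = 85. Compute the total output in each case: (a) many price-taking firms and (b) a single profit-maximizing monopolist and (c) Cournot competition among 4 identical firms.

Competition: Q = 25; Monopoly: Q = 12.5; Cournot: Q = 20

Competitive firms price at marginal cost: P = 85, giving Q = 25.
The monopolist equates marginal revenue to marginal cost: 110 − 2Q = 85, so Q = 12.5. From demand, P = 97.5.
Cournot with 4 identical firms: the symmetric best-response condition is 110 − 5q = 85. Each firm produces q = 5, total output Q = 20, price P = 90.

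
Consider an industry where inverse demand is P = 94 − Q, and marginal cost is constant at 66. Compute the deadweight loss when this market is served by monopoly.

DWL = 98

Competitive firms price at marginal cost: P = 66, giving Q = 28.
The monopolist equates marginal revenue to marginal cost: 94 − 2Q = 66, so Q = 14. From demand, P = 80.
DWL is the triangle between Q = 14 and Q = 28: ½·(28 − 14)·(80 − 66) = 98.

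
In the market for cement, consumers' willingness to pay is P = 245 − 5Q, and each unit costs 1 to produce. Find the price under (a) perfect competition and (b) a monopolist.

Competition: P = 1; Monopoly: P = 123

Competitive firms price at marginal cost: P = 1, giving Q = 48.8.
Monopoly sets MR = MC: 245 − 10Q = 1 ⇒ Q = 24.4, P = 245 − 5·24.4 = 123.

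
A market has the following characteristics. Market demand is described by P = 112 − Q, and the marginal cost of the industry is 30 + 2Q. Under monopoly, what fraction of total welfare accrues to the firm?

Monopoly sets MR = MC: 112 − 2Q = 30 + 2Q ⇒ Q = 20.5, P = 112 − 20.5 = 91.5.
CS = ½·(112 − 91.5)·20.5 = 210.125.
PS = P·Q − VC(Q) = 91.5·20.5 − (30·20.5 + ½·2·20.5²) = 840.5.
Share captured = PS/TS = 840.5/1050.625 = 0.8.

PS/TS = 0.8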